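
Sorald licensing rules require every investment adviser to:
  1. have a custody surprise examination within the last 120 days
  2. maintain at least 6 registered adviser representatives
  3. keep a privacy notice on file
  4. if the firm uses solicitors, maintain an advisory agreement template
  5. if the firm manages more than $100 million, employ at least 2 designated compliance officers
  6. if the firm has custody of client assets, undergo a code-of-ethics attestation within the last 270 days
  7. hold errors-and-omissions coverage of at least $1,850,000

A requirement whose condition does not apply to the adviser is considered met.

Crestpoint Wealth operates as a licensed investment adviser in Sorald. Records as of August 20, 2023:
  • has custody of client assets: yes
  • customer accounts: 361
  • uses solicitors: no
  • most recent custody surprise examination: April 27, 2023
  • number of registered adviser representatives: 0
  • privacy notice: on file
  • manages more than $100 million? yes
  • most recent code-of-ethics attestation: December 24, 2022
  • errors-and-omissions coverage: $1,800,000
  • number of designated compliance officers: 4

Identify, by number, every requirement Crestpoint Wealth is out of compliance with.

1. custody surprise examination 115 days ago vs limit 120 → met
2. registered adviser representatives 0 < 6 → not met
3. privacy notice present → met
4. condition 'uses solicitors' does not hold → requirement n/a → met
5. condition 'manages more than $100 million' holds; designated compliance officers 4 ≥ 2 → met
6. condition 'has custody of client assets' holds; code-of-ethics attestation 239 days ago vs limit 270 → met
7. errors-and-omissions coverage $1,800,000 < $1,850,000 → not met
Not met: 2, 7

2, 7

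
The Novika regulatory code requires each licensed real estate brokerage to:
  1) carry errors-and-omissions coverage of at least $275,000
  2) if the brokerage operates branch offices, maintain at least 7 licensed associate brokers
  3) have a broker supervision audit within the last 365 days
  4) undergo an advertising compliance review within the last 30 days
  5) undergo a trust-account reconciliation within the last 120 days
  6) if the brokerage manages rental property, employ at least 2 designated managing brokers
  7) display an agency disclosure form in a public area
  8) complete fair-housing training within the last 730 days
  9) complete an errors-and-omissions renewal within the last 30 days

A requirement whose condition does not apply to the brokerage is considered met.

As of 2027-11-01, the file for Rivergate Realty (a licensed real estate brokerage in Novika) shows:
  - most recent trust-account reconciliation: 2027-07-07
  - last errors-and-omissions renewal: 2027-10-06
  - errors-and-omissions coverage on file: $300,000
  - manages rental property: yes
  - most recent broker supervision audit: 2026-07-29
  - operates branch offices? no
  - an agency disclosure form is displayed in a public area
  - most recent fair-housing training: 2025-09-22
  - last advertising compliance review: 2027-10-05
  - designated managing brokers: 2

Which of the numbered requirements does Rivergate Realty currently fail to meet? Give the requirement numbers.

1. errors-and-omissions coverage $300,000 ≥ $275,000 → met
2. condition 'operates branch offices' does not hold → requirement n/a → met
3. broker supervision audit 460 days ago vs limit 365 → not met
4. advertising compliance review 27 days ago vs limit 30 → met
5. trust-account reconciliation 117 days ago vs limit 120 → met
6. condition 'manages rental property' holds; designated managing brokers 2 ≥ 2 → met
7. agency disclosure form present → met
8. fair-housing training 770 days ago vs limit 730 → not met
9. errors-and-omissions renewal 26 days ago vs limit 30 → met
Not met: 3, 8

3, 8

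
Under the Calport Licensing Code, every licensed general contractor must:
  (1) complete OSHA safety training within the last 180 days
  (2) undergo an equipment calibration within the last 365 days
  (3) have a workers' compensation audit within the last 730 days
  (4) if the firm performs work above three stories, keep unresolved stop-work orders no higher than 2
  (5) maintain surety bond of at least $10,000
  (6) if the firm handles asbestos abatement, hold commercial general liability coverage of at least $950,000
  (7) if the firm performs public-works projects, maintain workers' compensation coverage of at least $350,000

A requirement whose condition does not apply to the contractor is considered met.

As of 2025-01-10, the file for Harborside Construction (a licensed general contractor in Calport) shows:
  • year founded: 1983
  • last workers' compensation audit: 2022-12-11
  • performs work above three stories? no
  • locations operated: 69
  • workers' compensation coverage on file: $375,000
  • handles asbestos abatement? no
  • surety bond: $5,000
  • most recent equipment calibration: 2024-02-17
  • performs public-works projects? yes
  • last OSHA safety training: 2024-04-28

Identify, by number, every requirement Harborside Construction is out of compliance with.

1. OSHA safety training 257 days ago vs limit 180 → not met
2. equipment calibration 328 days ago vs limit 365 → met
3. workers' compensation audit 761 days ago vs limit 730 → not met
4. condition 'performs work above three stories' does not hold → requirement n/a → met
5. surety bond $5,000 < $10,000 → not met
6. condition 'handles asbestos abatement' does not hold → requirement n/a → met
7. condition 'performs public-works projects' holds; workers' compensation coverage $375,000 ≥ $350,000 → met
Not met: 1, 3, 5

1, 3, 5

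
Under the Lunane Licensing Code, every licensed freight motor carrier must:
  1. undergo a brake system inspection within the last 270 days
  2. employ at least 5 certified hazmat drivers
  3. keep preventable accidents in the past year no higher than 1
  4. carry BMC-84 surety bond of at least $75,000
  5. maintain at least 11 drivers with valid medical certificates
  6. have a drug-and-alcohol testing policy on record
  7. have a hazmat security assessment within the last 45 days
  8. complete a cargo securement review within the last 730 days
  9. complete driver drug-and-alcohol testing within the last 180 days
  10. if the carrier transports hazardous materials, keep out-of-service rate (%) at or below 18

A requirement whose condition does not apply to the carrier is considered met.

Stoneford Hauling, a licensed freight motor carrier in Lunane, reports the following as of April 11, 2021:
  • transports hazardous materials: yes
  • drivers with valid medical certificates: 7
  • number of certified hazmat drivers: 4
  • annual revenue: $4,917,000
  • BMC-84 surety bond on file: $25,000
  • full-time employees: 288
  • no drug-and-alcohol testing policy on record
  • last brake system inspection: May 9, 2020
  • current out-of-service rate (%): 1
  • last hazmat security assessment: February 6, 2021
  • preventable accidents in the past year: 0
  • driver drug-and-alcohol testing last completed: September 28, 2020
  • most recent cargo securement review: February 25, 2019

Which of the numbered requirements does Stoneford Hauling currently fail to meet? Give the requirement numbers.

1, 2, 4, 5, 6, 7, 8, 9

1. brake system inspection 337 days ago vs limit 270 → not met
2. certified hazmat drivers 4 < 5 → not met
3. preventable accidents in the past year 0 ≤ 1 → met
4. BMC-84 surety bond $25,000 < $75,000 → not met
5. drivers with valid medical certificates 7 < 11 → not met
6. drug-and-alcohol testing policy absent → not met
7. hazmat security assessment 64 days ago vs limit 45 → not met
8. cargo securement review 776 days ago vs limit 730 → not met
9. driver drug-and-alcohol testing 195 days ago vs limit 180 → not met
10. condition 'transports hazardous materials' holds; out-of-service rate (%) 1 ≤ 18 → met
Not met: 1, 2, 4, 5, 6, 7, 8, 9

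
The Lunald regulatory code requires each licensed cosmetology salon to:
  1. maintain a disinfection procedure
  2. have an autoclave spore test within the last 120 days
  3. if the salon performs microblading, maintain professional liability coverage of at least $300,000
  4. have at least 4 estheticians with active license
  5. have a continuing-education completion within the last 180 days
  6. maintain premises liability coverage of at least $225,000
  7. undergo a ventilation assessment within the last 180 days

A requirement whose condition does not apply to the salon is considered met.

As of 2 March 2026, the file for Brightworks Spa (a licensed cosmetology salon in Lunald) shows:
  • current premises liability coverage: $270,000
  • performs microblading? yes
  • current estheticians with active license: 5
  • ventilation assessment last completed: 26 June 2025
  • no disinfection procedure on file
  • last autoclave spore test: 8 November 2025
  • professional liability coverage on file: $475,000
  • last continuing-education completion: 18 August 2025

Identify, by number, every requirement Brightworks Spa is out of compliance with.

1. disinfection procedure absent → not met
2. autoclave spore test 114 days ago vs limit 120 → met
3. condition 'performs microblading' holds; professional liability coverage $475,000 ≥ $300,000 → met
4. estheticians with active license 5 ≥ 4 → met
5. continuing-education completion 196 days ago vs limit 180 → not met
6. premises liability coverage $270,000 ≥ $225,000 → met
7. ventilation assessment 249 days ago vs limit 180 → not met
Not met: 1, 5, 7

1, 5, 7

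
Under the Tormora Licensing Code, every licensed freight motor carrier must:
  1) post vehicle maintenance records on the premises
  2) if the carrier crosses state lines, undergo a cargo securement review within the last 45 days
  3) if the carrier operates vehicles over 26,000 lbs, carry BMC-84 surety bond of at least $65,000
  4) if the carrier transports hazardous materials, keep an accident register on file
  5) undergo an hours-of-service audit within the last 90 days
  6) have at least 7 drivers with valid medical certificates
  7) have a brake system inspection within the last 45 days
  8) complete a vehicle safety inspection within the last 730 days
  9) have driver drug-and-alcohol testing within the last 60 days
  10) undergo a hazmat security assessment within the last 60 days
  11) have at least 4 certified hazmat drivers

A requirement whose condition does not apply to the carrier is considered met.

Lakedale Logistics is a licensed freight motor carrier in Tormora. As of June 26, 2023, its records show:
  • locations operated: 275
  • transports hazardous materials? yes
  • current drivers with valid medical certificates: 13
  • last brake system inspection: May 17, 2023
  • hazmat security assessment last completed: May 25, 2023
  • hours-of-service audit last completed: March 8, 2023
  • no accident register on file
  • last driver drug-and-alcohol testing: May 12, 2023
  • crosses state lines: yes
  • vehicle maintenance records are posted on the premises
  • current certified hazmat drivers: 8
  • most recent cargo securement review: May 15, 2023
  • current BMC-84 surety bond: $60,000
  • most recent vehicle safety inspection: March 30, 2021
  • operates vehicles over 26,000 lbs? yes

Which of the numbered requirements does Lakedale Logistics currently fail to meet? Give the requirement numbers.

3, 4, 5, 8

1. vehicle maintenance records present → met
2. condition 'crosses state lines' holds; cargo securement review 42 days ago vs limit 45 → met
3. condition 'operates vehicles over 26,000 lbs' holds; BMC-84 surety bond $60,000 < $65,000 → not met
4. condition 'transports hazardous materials' holds; accident register absent → not met
5. hours-of-service audit 110 days ago vs limit 90 → not met
6. drivers with valid medical certificates 13 ≥ 7 → met
7. brake system inspection 40 days ago vs limit 45 → met
8. vehicle safety inspection 818 days ago vs limit 730 → not met
9. driver drug-and-alcohol testing 45 days ago vs limit 60 → met
10. hazmat security assessment 32 days ago vs limit 60 → met
11. certified hazmat drivers 8 ≥ 4 → met
Not met: 3, 4, 5, 8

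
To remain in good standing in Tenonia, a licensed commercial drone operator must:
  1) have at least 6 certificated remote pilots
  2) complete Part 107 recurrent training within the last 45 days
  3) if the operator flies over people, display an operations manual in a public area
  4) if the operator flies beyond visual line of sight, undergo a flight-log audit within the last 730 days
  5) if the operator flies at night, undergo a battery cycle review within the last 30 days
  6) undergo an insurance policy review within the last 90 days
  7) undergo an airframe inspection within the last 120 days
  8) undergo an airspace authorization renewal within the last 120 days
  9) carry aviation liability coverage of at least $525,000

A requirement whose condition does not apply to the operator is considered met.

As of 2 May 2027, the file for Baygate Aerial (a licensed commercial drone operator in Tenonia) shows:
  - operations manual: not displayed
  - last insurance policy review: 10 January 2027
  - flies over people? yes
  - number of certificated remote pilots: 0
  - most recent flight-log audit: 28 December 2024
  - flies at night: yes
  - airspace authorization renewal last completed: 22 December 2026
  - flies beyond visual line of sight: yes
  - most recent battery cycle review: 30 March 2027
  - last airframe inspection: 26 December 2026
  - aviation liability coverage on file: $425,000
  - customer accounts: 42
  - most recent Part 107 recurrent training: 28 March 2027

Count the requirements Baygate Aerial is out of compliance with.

1. certificated remote pilots 0 < 6 → not met
2. Part 107 recurrent training 35 days ago vs limit 45 → met
3. condition 'flies over people' holds; operations manual absent → not met
4. condition 'flies beyond visual line of sight' holds; flight-log audit 855 days ago vs limit 730 → not met
5. condition 'flies at night' holds; battery cycle review 33 days ago vs limit 30 → not met
6. insurance policy review 112 days ago vs limit 90 → not met
7. airframe inspection 127 days ago vs limit 120 → not met
8. airspace authorization renewal 131 days ago vs limit 120 → not met
9. aviation liability coverage $425,000 < $525,000 → not met
Not met: 8 of 9

8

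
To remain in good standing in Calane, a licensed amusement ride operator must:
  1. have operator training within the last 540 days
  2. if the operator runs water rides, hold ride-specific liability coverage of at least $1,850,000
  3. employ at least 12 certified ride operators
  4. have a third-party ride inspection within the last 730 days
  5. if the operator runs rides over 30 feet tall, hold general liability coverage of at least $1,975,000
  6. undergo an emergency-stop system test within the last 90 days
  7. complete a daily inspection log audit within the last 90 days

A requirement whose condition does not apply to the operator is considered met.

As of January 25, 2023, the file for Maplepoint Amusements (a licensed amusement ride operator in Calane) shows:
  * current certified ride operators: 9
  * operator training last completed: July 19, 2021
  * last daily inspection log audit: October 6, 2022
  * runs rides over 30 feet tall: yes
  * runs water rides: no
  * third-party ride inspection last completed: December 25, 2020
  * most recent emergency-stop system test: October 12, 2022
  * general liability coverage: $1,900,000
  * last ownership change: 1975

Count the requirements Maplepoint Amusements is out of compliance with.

6

1. operator training 555 days ago vs limit 540 → not met
2. condition 'runs water rides' does not hold → requirement n/a → met
3. certified ride operators 9 < 12 → not met
4. third-party ride inspection 761 days ago vs limit 730 → not met
5. condition 'runs rides over 30 feet tall' holds; general liability coverage $1,900,000 < $1,975,000 → not met
6. emergency-stop system test 105 days ago vs limit 90 → not met
7. daily inspection log audit 111 days ago vs limit 90 → not met
Not met: 6 of 7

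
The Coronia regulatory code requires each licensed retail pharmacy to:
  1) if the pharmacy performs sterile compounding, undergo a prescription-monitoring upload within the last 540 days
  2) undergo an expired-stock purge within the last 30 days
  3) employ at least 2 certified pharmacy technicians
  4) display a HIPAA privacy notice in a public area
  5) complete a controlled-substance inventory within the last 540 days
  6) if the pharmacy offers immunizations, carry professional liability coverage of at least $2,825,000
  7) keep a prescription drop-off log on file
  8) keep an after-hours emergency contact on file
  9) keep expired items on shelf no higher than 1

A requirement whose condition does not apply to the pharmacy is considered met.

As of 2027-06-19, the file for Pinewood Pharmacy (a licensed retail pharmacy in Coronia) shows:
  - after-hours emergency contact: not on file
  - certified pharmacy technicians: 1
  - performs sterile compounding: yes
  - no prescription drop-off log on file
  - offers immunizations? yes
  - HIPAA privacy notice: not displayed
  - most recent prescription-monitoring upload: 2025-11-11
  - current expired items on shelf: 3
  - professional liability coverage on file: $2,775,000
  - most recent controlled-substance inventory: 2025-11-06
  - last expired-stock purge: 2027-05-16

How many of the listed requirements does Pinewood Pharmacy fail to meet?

9

1. condition 'performs sterile compounding' holds; prescription-monitoring upload 585 days ago vs limit 540 → not met
2. expired-stock purge 34 days ago vs limit 30 → not met
3. certified pharmacy technicians 1 < 2 → not met
4. HIPAA privacy notice absent → not met
5. controlled-substance inventory 590 days ago vs limit 540 → not met
6. condition 'offers immunizations' holds; professional liability coverage $2,775,000 < $2,825,000 → not met
7. prescription drop-off log absent → not met
8. after-hours emergency contact absent → not met
9. expired items on shelf 3 > 1 → not met
Not met: 9 of 9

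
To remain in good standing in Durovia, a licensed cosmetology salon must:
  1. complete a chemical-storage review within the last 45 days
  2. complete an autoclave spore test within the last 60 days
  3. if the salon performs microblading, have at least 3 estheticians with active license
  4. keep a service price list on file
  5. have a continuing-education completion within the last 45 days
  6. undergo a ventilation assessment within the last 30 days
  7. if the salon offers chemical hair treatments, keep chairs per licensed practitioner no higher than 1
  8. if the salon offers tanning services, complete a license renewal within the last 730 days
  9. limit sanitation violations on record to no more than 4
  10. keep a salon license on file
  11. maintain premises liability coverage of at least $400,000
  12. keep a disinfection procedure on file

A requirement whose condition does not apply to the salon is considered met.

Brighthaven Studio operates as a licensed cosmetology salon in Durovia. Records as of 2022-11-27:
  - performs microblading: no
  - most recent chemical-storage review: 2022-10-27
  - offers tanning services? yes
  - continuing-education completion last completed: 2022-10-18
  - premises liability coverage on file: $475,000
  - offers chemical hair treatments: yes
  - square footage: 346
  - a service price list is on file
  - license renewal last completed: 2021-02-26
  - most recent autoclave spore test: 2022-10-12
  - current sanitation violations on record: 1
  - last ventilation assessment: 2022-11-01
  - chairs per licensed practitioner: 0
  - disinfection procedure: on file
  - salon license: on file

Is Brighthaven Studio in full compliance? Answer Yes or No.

Yes

1. chemical-storage review 31 days ago vs limit 45 → met
2. autoclave spore test 46 days ago vs limit 60 → met
3. condition 'performs microblading' does not hold → requirement n/a → met
4. service price list present → met
5. continuing-education completion 40 days ago vs limit 45 → met
6. ventilation assessment 26 days ago vs limit 30 → met
7. condition 'offers chemical hair treatments' holds; chairs per licensed practitioner 0 ≤ 1 → met
8. condition 'offers tanning services' holds; license renewal 639 days ago vs limit 730 → met
9. sanitation violations on record 1 ≤ 4 → met
10. salon license present → met
11. premises liability coverage $475,000 ≥ $400,000 → met
12. disinfection procedure present → met
All met.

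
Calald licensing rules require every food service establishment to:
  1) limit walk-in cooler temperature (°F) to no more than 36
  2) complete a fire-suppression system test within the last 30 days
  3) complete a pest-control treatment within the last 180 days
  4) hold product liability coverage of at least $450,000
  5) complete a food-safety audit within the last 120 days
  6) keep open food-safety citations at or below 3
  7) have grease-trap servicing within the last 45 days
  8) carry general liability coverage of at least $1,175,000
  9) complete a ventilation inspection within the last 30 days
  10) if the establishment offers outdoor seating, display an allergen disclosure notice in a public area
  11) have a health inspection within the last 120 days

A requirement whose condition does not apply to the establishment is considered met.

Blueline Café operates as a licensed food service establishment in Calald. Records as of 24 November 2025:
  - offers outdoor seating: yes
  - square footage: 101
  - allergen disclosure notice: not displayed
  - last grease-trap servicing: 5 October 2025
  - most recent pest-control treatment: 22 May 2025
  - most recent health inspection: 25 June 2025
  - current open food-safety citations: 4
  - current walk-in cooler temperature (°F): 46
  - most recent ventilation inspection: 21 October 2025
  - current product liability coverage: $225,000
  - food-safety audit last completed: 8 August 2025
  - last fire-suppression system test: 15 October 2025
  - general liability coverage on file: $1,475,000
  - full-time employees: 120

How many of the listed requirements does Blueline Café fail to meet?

9

1. walk-in cooler temperature (°F) 46 > 36 → not met
2. fire-suppression system test 40 days ago vs limit 30 → not met
3. pest-control treatment 186 days ago vs limit 180 → not met
4. product liability coverage $225,000 < $450,000 → not met
5. food-safety audit 108 days ago vs limit 120 → met
6. open food-safety citations 4 > 3 → not met
7. grease-trap servicing 50 days ago vs limit 45 → not met
8. general liability coverage $1,475,000 ≥ $1,175,000 → met
9. ventilation inspection 34 days ago vs limit 30 → not met
10. condition 'offers outdoor seating' holds; allergen disclosure notice absent → not met
11. health inspection 152 days ago vs limit 120 → not met
Not met: 9 of 11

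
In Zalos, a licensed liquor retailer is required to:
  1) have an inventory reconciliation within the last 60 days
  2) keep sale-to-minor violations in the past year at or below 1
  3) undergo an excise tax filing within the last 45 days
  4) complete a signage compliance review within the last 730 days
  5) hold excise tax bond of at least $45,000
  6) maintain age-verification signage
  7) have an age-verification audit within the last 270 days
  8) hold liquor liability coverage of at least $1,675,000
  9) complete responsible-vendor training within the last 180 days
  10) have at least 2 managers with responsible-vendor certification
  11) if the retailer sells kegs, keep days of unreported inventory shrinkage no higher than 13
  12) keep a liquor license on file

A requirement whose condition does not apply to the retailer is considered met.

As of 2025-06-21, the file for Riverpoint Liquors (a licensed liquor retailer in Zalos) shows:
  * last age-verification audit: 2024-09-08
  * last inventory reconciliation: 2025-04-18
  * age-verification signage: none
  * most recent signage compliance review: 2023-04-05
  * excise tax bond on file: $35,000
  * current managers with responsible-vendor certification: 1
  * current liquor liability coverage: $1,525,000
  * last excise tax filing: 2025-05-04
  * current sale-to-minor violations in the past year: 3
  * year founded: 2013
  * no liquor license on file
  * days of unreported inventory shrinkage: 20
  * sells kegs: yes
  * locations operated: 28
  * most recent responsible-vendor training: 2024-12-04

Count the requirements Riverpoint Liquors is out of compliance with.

1. inventory reconciliation 64 days ago vs limit 60 → not met
2. sale-to-minor violations in the past year 3 > 1 → not met
3. excise tax filing 48 days ago vs limit 45 → not met
4. signage compliance review 808 days ago vs limit 730 → not met
5. excise tax bond $35,000 < $45,000 → not met
6. age-verification signage absent → not met
7. age-verification audit 286 days ago vs limit 270 → not met
8. liquor liability coverage $1,525,000 < $1,675,000 → not met
9. responsible-vendor training 199 days ago vs limit 180 → not met
10. managers with responsible-vendor certification 1 < 2 → not met
11. condition 'sells kegs' holds; days of unreported inventory shrinkage 20 > 13 → not met
12. liquor license absent → not met
Not met: 12 of 12

12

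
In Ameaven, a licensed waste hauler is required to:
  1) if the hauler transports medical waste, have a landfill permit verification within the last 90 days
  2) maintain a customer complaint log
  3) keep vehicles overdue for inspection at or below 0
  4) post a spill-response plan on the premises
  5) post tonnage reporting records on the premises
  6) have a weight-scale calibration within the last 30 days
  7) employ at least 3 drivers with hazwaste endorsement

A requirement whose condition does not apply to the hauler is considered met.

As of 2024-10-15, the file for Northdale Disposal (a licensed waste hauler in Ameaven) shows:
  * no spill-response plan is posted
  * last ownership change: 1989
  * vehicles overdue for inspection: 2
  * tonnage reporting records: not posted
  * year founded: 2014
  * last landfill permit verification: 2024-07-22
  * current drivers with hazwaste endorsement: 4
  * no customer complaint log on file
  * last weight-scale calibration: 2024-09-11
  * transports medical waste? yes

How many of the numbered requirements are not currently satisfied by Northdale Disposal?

1. condition 'transports medical waste' holds; landfill permit verification 85 days ago vs limit 90 → met
2. customer complaint log absent → not met
3. vehicles overdue for inspection 2 > 0 → not met
4. spill-response plan absent → not met
5. tonnage reporting records absent → not met
6. weight-scale calibration 34 days ago vs limit 30 → not met
7. drivers with hazwaste endorsement 4 ≥ 3 → met
Not met: 5 of 7

5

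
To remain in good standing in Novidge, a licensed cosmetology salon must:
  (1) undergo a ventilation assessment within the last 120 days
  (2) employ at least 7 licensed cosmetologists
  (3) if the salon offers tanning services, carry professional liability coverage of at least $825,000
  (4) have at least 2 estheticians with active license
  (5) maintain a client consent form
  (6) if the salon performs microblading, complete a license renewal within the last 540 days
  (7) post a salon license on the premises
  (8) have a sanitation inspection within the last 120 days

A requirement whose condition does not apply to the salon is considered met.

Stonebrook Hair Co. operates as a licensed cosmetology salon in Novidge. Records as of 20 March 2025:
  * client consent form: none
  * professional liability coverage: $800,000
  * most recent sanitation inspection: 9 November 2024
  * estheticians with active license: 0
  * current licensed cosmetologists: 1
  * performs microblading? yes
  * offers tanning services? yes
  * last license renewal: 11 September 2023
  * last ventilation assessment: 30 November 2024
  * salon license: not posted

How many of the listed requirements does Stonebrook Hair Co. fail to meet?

7

1. ventilation assessment 110 days ago vs limit 120 → met
2. licensed cosmetologists 1 < 7 → not met
3. condition 'offers tanning services' holds; professional liability coverage $800,000 < $825,000 → not met
4. estheticians with active license 0 < 2 → not met
5. client consent form absent → not met
6. condition 'performs microblading' holds; license renewal 556 days ago vs limit 540 → not met
7. salon license absent → not met
8. sanitation inspection 131 days ago vs limit 120 → not met
Not met: 7 of 8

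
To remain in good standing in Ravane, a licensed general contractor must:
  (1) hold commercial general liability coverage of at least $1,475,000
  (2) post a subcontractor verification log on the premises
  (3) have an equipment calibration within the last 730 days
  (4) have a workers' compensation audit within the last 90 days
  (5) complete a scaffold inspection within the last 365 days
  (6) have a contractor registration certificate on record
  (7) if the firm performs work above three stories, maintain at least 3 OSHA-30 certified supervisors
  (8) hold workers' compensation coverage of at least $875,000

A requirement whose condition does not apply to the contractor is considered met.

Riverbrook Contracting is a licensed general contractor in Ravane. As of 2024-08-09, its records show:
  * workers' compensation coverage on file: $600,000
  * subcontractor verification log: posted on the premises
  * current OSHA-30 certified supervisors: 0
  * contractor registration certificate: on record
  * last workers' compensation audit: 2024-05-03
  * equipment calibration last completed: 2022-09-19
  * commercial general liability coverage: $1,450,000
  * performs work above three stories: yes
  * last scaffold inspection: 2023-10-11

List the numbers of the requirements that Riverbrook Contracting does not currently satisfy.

1. commercial general liability coverage $1,450,000 < $1,475,000 → not met
2. subcontractor verification log present → met
3. equipment calibration 690 days ago vs limit 730 → met
4. workers' compensation audit 98 days ago vs limit 90 → not met
5. scaffold inspection 303 days ago vs limit 365 → met
6. contractor registration certificate present → met
7. condition 'performs work above three stories' holds; OSHA-30 certified supervisors 0 < 3 → not met
8. workers' compensation coverage $600,000 < $875,000 → not met
Not met: 1, 4, 7, 8

1, 4, 7, 8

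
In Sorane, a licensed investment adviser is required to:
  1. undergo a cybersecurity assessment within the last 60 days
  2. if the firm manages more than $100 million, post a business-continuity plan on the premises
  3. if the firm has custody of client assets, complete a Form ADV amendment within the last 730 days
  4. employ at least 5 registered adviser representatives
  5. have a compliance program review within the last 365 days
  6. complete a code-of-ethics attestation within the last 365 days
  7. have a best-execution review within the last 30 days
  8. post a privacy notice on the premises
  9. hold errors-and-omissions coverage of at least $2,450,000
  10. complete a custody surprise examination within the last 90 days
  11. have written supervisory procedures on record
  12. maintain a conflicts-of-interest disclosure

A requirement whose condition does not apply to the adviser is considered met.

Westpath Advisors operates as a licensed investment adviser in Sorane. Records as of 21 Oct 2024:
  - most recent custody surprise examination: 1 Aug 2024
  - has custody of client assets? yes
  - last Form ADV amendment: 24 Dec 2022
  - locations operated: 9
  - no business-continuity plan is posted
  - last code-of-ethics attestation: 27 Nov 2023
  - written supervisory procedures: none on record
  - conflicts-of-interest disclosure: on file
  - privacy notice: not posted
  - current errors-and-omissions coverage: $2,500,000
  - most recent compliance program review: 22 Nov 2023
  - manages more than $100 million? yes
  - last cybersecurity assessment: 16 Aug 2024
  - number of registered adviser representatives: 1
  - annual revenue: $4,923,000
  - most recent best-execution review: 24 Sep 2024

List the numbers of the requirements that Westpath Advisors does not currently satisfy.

1, 2, 4, 8, 11

1. cybersecurity assessment 66 days ago vs limit 60 → not met
2. condition 'manages more than $100 million' holds; business-continuity plan absent → not met
3. condition 'has custody of client assets' holds; Form ADV amendment 667 days ago vs limit 730 → met
4. registered adviser representatives 1 < 5 → not met
5. compliance program review 334 days ago vs limit 365 → met
6. code-of-ethics attestation 329 days ago vs limit 365 → met
7. best-execution review 27 days ago vs limit 30 → met
8. privacy notice absent → not met
9. errors-and-omissions coverage $2,500,000 ≥ $2,450,000 → met
10. custody surprise examination 81 days ago vs limit 90 → met
11. written supervisory procedures absent → not met
12. conflicts-of-interest disclosure present → met
Not met: 1, 2, 4, 8, 11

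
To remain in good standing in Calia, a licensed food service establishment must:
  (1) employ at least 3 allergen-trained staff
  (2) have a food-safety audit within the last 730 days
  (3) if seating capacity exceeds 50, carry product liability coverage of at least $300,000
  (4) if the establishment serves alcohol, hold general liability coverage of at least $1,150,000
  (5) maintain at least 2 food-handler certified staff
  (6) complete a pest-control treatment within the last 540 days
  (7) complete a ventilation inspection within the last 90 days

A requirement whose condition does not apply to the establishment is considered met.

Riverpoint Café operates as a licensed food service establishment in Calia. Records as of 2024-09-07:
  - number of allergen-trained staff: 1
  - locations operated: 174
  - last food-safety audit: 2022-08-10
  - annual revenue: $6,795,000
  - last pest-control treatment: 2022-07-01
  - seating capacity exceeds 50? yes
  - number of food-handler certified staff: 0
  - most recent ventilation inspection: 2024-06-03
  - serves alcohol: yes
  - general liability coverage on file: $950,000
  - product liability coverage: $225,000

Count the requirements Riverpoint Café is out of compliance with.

1. allergen-trained staff 1 < 3 → not met
2. food-safety audit 759 days ago vs limit 730 → not met
3. condition 'seating capacity exceeds 50' holds; product liability coverage $225,000 < $300,000 → not met
4. condition 'serves alcohol' holds; general liability coverage $950,000 < $1,150,000 → not met
5. food-handler certified staff 0 < 2 → not met
6. pest-control treatment 799 days ago vs limit 540 → not met
7. ventilation inspection 96 days ago vs limit 90 → not met
Not met: 7 of 7

7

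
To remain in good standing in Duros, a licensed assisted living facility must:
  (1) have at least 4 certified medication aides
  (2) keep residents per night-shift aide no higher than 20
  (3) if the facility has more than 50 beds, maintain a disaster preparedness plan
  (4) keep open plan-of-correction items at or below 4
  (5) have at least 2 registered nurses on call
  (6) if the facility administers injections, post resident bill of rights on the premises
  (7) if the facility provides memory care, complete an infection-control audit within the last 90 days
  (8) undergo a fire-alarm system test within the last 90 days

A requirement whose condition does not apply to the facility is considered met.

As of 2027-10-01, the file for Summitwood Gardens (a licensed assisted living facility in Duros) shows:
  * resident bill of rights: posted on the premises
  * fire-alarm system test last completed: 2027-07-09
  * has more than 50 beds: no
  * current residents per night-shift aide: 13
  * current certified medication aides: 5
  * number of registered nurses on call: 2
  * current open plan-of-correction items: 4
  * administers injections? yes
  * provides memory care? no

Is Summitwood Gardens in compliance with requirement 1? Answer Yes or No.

1. certified medication aides 5 ≥ 4 → met

Yes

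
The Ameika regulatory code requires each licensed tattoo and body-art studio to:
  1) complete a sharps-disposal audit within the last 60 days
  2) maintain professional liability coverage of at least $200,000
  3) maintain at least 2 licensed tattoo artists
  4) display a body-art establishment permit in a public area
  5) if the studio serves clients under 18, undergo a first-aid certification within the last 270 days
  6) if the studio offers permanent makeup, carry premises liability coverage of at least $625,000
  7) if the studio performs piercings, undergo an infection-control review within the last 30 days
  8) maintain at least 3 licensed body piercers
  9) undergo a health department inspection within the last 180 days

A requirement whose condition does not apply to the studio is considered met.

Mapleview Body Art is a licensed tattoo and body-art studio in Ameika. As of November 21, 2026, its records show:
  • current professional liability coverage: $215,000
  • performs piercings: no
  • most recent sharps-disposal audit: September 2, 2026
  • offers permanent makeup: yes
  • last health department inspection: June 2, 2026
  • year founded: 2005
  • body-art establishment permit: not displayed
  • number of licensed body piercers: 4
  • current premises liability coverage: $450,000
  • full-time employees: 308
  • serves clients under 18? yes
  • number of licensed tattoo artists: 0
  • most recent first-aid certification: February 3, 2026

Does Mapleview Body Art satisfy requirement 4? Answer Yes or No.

No

4. body-art establishment permit absent → not met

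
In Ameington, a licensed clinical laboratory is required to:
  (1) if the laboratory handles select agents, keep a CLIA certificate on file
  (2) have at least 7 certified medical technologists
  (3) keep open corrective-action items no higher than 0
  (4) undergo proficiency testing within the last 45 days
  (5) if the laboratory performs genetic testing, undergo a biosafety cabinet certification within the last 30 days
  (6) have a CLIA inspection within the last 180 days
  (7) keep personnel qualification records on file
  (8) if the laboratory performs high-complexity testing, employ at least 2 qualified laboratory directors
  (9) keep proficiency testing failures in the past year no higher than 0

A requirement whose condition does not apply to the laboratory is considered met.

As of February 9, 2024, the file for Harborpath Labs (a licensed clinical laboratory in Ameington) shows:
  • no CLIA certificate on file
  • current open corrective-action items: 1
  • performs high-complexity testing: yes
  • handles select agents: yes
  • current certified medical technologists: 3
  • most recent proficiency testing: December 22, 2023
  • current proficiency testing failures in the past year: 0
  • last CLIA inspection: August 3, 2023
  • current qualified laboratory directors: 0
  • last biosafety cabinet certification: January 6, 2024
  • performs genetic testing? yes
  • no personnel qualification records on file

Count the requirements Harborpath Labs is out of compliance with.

8

1. condition 'handles select agents' holds; CLIA certificate absent → not met
2. certified medical technologists 3 < 7 → not met
3. open corrective-action items 1 > 0 → not met
4. proficiency testing 49 days ago vs limit 45 → not met
5. condition 'performs genetic testing' holds; biosafety cabinet certification 34 days ago vs limit 30 → not met
6. CLIA inspection 190 days ago vs limit 180 → not met
7. personnel qualification records absent → not met
8. condition 'performs high-complexity testing' holds; qualified laboratory directors 0 < 2 → not met
9. proficiency testing failures in the past year 0 ≤ 0 → met
Not met: 8 of 9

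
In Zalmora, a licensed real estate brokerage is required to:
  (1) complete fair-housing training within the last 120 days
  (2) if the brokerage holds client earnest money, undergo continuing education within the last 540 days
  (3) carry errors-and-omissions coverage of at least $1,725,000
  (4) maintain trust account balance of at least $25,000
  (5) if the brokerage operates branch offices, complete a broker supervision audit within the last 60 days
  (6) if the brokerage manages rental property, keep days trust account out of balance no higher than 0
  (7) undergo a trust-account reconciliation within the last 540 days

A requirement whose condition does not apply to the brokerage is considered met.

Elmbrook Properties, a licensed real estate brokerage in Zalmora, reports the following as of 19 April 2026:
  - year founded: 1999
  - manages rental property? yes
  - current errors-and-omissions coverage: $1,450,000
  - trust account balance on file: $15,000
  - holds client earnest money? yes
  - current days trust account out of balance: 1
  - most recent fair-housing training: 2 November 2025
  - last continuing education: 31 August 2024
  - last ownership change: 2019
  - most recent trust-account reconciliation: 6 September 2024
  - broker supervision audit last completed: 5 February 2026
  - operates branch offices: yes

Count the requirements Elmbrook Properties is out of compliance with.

1. fair-housing training 168 days ago vs limit 120 → not met
2. condition 'holds client earnest money' holds; continuing education 596 days ago vs limit 540 → not met
3. errors-and-omissions coverage $1,450,000 < $1,725,000 → not met
4. trust account balance $15,000 < $25,000 → not met
5. condition 'operates branch offices' holds; broker supervision audit 73 days ago vs limit 60 → not met
6. condition 'manages rental property' holds; days trust account out of balance 1 > 0 → not met
7. trust-account reconciliation 590 days ago vs limit 540 → not met
Not met: 7 of 7

7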